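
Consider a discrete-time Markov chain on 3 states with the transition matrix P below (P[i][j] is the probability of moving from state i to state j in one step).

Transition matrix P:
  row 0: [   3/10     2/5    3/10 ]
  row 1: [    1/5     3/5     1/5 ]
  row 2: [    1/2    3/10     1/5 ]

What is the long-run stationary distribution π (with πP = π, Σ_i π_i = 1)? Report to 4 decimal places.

π = [0.2989, 0.4713, 0.2299]

Balance equations π_j = Σ_i π_i·P[i][j]:
  π_0 = 3/10·π_0 + 1/5·π_1 + 1/2·π_2
  π_1 = 2/5·π_0 + 3/5·π_1 + 3/10·π_2
  normalize: π_0 + π_1 + π_2 = 1
Solving the linear system gives exactly π = [26/87, 41/87, 20/87].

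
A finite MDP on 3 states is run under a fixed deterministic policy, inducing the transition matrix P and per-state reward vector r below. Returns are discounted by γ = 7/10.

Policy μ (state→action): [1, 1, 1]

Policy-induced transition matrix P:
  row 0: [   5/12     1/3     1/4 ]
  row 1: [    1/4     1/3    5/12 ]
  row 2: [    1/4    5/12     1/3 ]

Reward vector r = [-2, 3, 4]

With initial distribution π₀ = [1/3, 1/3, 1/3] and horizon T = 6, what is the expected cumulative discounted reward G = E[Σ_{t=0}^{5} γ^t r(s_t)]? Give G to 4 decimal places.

G = 5.2095

t=0: π = [0.3333, 0.3333, 0.3333], E[r] = 1.6667, γ^t·E[r] = 1.666667, running G = 1.666667
t=1: π = [0.3056, 0.3611, 0.3333], E[r] = 1.8056, γ^t·E[r] = 1.263889, running G = 2.930556
t=2: π = [0.3009, 0.3611, 0.3380], E[r] = 1.8333, γ^t·E[r] = 0.898333, running G = 3.828889
t=3: π = [0.3002, 0.3615, 0.3383], E[r] = 1.8376, γ^t·E[r] = 0.630289, running G = 4.459178
t=4: π = [0.3000, 0.3615, 0.3384], E[r] = 1.8383, γ^t·E[r] = 0.441380, running G = 4.900558
t=5: π = [0.3000, 0.3615, 0.3385], E[r] = 1.8384, γ^t·E[r] = 0.308986, running G = 5.209544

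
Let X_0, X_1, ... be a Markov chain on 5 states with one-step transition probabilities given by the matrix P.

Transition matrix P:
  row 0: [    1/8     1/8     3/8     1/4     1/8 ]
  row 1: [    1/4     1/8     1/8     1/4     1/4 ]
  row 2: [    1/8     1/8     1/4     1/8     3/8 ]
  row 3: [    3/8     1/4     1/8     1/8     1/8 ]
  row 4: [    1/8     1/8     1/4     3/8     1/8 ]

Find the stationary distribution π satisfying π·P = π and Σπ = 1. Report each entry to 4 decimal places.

Balance equations π_j = Σ_i π_i·P[i][j]:
  π_0 = 1/8·π_0 + 1/4·π_1 + 1/8·π_2 + 3/8·π_3 + 1/8·π_4
  π_1 = 1/8·π_0 + 1/8·π_1 + 1/8·π_2 + 1/4·π_3 + 1/8·π_4
  π_2 = 3/8·π_0 + 1/8·π_1 + 1/4·π_2 + 1/8·π_3 + 1/4·π_4
  π_3 = 1/4·π_0 + 1/4·π_1 + 1/8·π_2 + 1/8·π_3 + 3/8·π_4
  normalize: π_0 + π_1 + π_2 + π_3 + π_4 = 1
Solving the linear system gives exactly π = [518/2605, 397/2605, 119/521, 571/2605, 524/2605].

π = [0.1988, 0.1524, 0.2284, 0.2192, 0.2012]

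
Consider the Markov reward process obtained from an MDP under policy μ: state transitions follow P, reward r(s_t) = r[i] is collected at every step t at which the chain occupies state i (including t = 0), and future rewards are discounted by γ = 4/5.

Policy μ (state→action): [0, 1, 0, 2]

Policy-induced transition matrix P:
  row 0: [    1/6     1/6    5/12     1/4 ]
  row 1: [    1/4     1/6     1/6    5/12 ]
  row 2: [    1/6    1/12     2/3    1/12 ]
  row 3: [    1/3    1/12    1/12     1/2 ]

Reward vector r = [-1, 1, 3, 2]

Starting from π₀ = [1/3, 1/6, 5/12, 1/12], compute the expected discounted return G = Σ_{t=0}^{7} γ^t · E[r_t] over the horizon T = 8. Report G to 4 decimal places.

G = 6.5256

t=0: π = [0.3333, 0.1667, 0.4167, 0.0833], E[r] = 1.2500, γ^t·E[r] = 1.250000, running G = 1.250000
t=1: π = [0.1944, 0.1250, 0.4514, 0.2292], E[r] = 1.7431, γ^t·E[r] = 1.394444, running G = 2.644444
t=2: π = [0.2153, 0.1100, 0.4219, 0.2529], E[r] = 1.6661, γ^t·E[r] = 1.066296, running G = 3.710741
t=3: π = [0.2180, 0.1104, 0.4103, 0.2612], E[r] = 1.6460, γ^t·E[r] = 0.842741, running G = 4.553481
t=4: π = [0.2194, 0.1107, 0.4046, 0.2653], E[r] = 1.6356, γ^t·E[r] = 0.669957, running G = 5.223439
t=5: π = [0.2201, 0.1108, 0.4017, 0.2674], E[r] = 1.6305, γ^t·E[r] = 0.534286, running G = 5.757725
t=6: π = [0.2205, 0.1109, 0.4003, 0.2684], E[r] = 1.6280, γ^t·E[r] = 0.426760, running G = 6.184485
t=7: π = [0.2206, 0.1109, 0.3995, 0.2689], E[r] = 1.6267, γ^t·E[r] = 0.341142, running G = 6.525627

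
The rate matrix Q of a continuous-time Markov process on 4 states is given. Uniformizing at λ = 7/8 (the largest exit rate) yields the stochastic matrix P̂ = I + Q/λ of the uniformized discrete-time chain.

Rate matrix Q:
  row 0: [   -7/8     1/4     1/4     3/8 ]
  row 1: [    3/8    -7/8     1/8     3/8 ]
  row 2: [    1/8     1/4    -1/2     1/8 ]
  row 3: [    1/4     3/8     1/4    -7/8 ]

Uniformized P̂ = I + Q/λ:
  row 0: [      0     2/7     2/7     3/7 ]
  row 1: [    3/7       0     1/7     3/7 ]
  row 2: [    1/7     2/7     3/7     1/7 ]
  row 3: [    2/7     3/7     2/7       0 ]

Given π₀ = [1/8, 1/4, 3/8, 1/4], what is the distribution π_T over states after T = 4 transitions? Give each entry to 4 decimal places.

t=0: π = [0.1250, 0.2500, 0.3750, 0.2500]
t=1: π = [0.2321, 0.2500, 0.3036, 0.2143]
t=2: π = [0.2117, 0.2449, 0.2934, 0.2500]
t=3: π = [0.2183, 0.2515, 0.2926, 0.2376]
t=4: π = [0.2175, 0.2478, 0.2916, 0.2431]

π = [0.2175, 0.2478, 0.2916, 0.2431]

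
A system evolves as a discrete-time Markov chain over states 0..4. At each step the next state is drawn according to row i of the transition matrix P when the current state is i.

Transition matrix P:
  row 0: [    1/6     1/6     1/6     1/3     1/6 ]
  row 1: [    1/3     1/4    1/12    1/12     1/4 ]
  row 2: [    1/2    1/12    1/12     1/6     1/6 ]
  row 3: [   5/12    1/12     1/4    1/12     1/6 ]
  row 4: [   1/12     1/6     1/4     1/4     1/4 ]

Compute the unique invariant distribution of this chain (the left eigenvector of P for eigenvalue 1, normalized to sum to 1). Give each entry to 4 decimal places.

π = [0.2829, 0.1478, 0.1730, 0.2010, 0.1953]

Balance equations π_j = Σ_i π_i·P[i][j]:
  π_0 = 1/6·π_0 + 1/3·π_1 + 1/2·π_2 + 5/12·π_3 + 1/12·π_4
  π_1 = 1/6·π_0 + 1/4·π_1 + 1/12·π_2 + 1/12·π_3 + 1/6·π_4
  π_2 = 1/6·π_0 + 1/12·π_1 + 1/12·π_2 + 1/4·π_3 + 1/4·π_4
  π_3 = 1/3·π_0 + 1/12·π_1 + 1/6·π_2 + 1/12·π_3 + 1/4·π_4
  normalize: π_0 + π_1 + π_2 + π_3 + π_4 = 1
Solving the linear system gives exactly π = [6573/23231, 3434/23231, 4018/23231, 4670/23231, 4536/23231].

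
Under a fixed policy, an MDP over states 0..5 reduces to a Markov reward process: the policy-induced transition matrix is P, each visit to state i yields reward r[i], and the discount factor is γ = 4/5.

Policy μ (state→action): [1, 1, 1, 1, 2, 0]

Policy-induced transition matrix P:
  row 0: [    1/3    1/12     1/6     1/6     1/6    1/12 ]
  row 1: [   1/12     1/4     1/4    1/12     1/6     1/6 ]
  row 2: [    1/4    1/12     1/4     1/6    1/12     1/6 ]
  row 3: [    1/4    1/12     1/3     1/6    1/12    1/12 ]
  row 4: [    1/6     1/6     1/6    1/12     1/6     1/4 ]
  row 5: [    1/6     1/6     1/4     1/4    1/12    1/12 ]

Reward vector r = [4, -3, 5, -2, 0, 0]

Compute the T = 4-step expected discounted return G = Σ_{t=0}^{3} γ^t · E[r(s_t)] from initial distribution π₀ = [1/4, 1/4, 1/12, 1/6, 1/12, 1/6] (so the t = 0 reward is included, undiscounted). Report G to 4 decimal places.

G = 2.9277

t=0: π = [0.2500, 0.2500, 0.0833, 0.1667, 0.0833, 0.1667], E[r] = 0.3333, γ^t·E[r] = 0.333333, running G = 0.333333
t=1: π = [0.2083, 0.1458, 0.2361, 0.1528, 0.1319, 0.1250], E[r] = 1.2708, γ^t·E[r] = 1.016667, running G = 1.350000
t=2: π = [0.2216, 0.1291, 0.2344, 0.1539, 0.1238, 0.1372], E[r] = 1.3634, γ^t·E[r] = 0.872593, running G = 2.222593
t=3: π = [0.2252, 0.1266, 0.2340, 0.1570, 0.1229, 0.1343], E[r] = 1.3772, γ^t·E[r] = 0.705136, running G = 2.927728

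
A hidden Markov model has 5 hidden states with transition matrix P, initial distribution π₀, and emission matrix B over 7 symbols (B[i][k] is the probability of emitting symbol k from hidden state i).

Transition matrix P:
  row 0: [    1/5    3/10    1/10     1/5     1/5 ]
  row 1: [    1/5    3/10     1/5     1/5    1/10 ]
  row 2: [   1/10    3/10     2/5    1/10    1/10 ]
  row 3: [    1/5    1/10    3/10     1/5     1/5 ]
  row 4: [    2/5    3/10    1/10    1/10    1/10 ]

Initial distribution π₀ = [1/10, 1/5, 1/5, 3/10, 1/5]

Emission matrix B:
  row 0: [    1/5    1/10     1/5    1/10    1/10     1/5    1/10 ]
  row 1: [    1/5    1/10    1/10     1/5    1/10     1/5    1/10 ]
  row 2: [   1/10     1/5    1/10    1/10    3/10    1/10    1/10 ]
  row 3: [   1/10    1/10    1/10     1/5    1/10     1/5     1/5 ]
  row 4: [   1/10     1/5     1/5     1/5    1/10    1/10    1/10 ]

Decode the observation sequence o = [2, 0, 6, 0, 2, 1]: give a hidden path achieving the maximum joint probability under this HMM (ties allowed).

path = [4, 0, 3, 2, 2, 2]

t=0: δ = [2.000e-02, 2.000e-02, 2.000e-02, 3.000e-02, 4.000e-02]  (obs o_0=2)
t=1: δ = [3.200e-03, 2.400e-03, 9.000e-04, 6.000e-04, 6.000e-04]  ψ = [4, 4, 3, 3, 3]  (obs o_1=0)
t=2: δ = [6.400e-05, 9.600e-05, 4.800e-05, 1.280e-04, 6.400e-05]  ψ = [0, 0, 1, 0, 0]  (obs o_2=6)
t=3: δ = [5.120e-06, 5.760e-06, 3.840e-06, 2.560e-06, 2.560e-06]  ψ = [3, 1, 3, 3, 3]  (obs o_3=0)
t=4: δ = [2.304e-07, 1.728e-07, 1.536e-07, 1.152e-07, 2.048e-07]  ψ = [1, 1, 2, 1, 0]  (obs o_4=2)
t=5: δ = [8.192e-09, 6.912e-09, 1.229e-08, 4.608e-09, 9.216e-09]  ψ = [4, 0, 2, 0, 0]  (obs o_5=1)
backtrack: best end state = 2; path = [4, 0, 3, 2, 2, 2]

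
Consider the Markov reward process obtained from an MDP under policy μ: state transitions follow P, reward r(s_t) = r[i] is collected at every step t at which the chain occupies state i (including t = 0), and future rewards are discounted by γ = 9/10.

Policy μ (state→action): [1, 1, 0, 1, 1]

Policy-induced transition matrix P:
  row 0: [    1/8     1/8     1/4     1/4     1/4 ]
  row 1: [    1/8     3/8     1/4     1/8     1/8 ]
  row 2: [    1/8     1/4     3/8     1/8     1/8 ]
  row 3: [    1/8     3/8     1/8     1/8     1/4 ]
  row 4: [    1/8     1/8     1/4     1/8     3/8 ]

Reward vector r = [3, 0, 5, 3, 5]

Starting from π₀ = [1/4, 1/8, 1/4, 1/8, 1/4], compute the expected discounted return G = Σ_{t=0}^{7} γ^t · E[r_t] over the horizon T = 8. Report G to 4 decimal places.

t=0: π = [0.2500, 0.1250, 0.2500, 0.1250, 0.2500], E[r] = 3.6250, γ^t·E[r] = 3.625000, running G = 3.625000
t=1: π = [0.1250, 0.2188, 0.2656, 0.1563, 0.2344], E[r] = 3.3438, γ^t·E[r] = 3.009375, running G = 6.634375
t=2: π = [0.1250, 0.2520, 0.2637, 0.1406, 0.2188], E[r] = 3.2090, γ^t·E[r] = 2.599277, running G = 9.233652
t=3: π = [0.1250, 0.2561, 0.2654, 0.1406, 0.2129], E[r] = 3.1882, γ^t·E[r] = 2.324221, running G = 11.557874
t=4: π = [0.1250, 0.2574, 0.2656, 0.1406, 0.2114], E[r] = 3.1820, γ^t·E[r] = 2.087695, running G = 13.645568
t=5: π = [0.1250, 0.2577, 0.2656, 0.1406, 0.2111], E[r] = 3.1803, γ^t·E[r] = 1.877923, running G = 15.523491
t=6: π = [0.1250, 0.2578, 0.2656, 0.1406, 0.2110], E[r] = 3.1798, γ^t·E[r] = 1.689896, running G = 17.213387
t=7: π = [0.1250, 0.2578, 0.2656, 0.1406, 0.2109], E[r] = 3.1797, γ^t·E[r] = 1.520853, running G = 18.734240

G = 18.7342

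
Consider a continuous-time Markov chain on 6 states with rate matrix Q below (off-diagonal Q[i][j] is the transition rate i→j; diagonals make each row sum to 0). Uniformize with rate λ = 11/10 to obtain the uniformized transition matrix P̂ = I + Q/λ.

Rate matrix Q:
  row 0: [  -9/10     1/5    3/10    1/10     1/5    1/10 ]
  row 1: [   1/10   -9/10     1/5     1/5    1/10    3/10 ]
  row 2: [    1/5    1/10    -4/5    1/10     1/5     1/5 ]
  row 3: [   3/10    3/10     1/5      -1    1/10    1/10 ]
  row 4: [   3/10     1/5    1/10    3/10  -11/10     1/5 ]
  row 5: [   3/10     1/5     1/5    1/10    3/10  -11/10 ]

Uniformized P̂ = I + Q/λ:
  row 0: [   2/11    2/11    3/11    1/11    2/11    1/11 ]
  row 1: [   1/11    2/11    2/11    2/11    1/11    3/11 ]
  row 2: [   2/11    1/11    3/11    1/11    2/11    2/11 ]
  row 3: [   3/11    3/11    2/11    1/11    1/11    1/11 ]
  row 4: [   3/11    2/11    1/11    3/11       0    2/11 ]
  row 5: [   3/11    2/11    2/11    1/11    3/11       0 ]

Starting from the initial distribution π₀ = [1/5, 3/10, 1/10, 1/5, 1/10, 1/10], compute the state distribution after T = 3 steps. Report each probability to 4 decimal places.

π = [0.2036, 0.1751, 0.2059, 0.1329, 0.1407, 0.1418]

t=0: π = [0.2000, 0.3000, 0.1000, 0.2000, 0.1000, 0.1000]
t=1: π = [0.1909, 0.1909, 0.2000, 0.1364, 0.1273, 0.1545]
t=2: π = [0.2025, 0.1760, 0.2058, 0.1314, 0.1430, 0.1413]
t=3: π = [0.2036, 0.1751, 0.2059, 0.1329, 0.1407, 0.1418]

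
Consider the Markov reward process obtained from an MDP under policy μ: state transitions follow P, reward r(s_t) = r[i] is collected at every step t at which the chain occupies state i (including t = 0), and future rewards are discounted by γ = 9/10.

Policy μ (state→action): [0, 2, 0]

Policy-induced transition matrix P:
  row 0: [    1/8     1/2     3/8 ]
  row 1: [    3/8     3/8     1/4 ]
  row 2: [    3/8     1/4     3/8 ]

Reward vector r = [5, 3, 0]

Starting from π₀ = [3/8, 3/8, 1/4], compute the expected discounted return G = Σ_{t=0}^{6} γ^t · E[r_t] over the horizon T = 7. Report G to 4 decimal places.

G = 14.0036

t=0: π = [0.3750, 0.3750, 0.2500], E[r] = 3.0000, γ^t·E[r] = 3.000000, running G = 3.000000
t=1: π = [0.2813, 0.3906, 0.3281], E[r] = 2.5781, γ^t·E[r] = 2.320313, running G = 5.320313
t=2: π = [0.3047, 0.3691, 0.3262], E[r] = 2.6309, γ^t·E[r] = 2.130996, running G = 7.451309
t=3: π = [0.2988, 0.3723, 0.3289], E[r] = 2.6111, γ^t·E[r] = 1.903480, running G = 9.354789
t=4: π = [0.3003, 0.3712, 0.3285], E[r] = 2.6152, γ^t·E[r] = 1.715835, running G = 11.070624
t=5: π = [0.2999, 0.3715, 0.3286], E[r] = 2.6141, γ^t·E[r] = 1.543583, running G = 12.614207
t=6: π = [0.3000, 0.3714, 0.3286], E[r] = 2.6143, γ^t·E[r] = 1.389368, running G = 14.003575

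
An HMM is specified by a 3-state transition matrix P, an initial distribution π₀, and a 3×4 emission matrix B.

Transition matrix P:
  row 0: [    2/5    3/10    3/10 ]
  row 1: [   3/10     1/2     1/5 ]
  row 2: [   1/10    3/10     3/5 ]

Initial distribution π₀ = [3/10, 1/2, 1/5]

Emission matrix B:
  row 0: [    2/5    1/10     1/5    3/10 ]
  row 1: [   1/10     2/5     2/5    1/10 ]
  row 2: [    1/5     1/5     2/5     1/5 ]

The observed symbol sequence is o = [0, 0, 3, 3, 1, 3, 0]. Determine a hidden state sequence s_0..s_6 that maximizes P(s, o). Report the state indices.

t=0: δ = [1.200e-01, 5.000e-02, 4.000e-02]  (obs o_0=0)
t=1: δ = [1.920e-02, 3.600e-03, 7.200e-03]  ψ = [0, 0, 0]  (obs o_1=0)
t=2: δ = [2.304e-03, 5.760e-04, 1.152e-03]  ψ = [0, 0, 0]  (obs o_2=3)
t=3: δ = [2.765e-04, 6.912e-05, 1.382e-04]  ψ = [0, 0, 0]  (obs o_3=3)
t=4: δ = [1.106e-05, 3.318e-05, 1.659e-05]  ψ = [0, 0, 0]  (obs o_4=1)
t=5: δ = [2.986e-06, 1.659e-06, 1.991e-06]  ψ = [1, 1, 2]  (obs o_5=3)
t=6: δ = [4.778e-07, 8.958e-08, 2.389e-07]  ψ = [0, 0, 2]  (obs o_6=0)
backtrack: best end state = 0; path = [0, 0, 0, 0, 1, 0, 0]

path = [0, 0, 0, 0, 1, 0, 0]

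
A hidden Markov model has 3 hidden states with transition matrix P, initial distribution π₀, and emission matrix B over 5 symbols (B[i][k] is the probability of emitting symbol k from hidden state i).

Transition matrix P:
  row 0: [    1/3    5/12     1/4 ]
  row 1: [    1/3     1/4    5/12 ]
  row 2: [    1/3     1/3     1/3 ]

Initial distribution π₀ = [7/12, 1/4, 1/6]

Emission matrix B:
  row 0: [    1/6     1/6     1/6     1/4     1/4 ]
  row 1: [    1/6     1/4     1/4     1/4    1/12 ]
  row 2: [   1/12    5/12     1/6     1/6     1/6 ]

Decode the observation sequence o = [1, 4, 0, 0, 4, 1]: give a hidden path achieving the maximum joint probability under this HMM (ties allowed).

t=0: δ = [9.722e-02, 6.250e-02, 6.944e-02]  (obs o_0=1)
t=1: δ = [8.102e-03, 3.376e-03, 4.340e-03]  ψ = [0, 0, 1]  (obs o_1=4)
t=2: δ = [4.501e-04, 5.626e-04, 1.688e-04]  ψ = [0, 0, 0]  (obs o_2=0)
t=3: δ = [3.126e-05, 3.126e-05, 1.954e-05]  ψ = [1, 0, 1]  (obs o_3=0)
t=4: δ = [2.605e-06, 1.085e-06, 2.171e-06]  ψ = [0, 0, 1]  (obs o_4=4)
t=5: δ = [1.447e-07, 2.713e-07, 3.015e-07]  ψ = [0, 0, 2]  (obs o_5=1)
backtrack: best end state = 2; path = [0, 0, 0, 1, 2, 2]

path = [0, 0, 0, 1, 2, 2]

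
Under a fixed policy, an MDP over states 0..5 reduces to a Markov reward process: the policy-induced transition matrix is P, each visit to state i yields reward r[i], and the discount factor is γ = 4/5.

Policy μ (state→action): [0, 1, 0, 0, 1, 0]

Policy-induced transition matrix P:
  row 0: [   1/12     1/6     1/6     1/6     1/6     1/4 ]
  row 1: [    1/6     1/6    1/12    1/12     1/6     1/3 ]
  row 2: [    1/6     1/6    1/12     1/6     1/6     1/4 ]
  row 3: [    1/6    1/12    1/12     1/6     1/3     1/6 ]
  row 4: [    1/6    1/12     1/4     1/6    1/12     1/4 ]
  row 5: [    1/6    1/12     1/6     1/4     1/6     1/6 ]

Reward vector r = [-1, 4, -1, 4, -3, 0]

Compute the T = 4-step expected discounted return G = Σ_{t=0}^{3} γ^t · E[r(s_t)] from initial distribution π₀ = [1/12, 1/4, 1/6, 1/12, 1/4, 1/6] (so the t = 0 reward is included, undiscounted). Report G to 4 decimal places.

G = 1.0093

t=0: π = [0.0833, 0.2500, 0.1667, 0.0833, 0.2500, 0.1667], E[r] = 0.3333, γ^t·E[r] = 0.333333, running G = 0.333333
t=1: π = [0.1597, 0.1250, 0.1458, 0.1597, 0.1597, 0.2500], E[r] = 0.3542, γ^t·E[r] = 0.283333, running G = 0.616667
t=2: π = [0.1534, 0.1192, 0.1441, 0.1771, 0.1800, 0.2263], E[r] = 0.3478, γ^t·E[r] = 0.222593, running G = 0.839259
t=3: π = [0.1539, 0.1181, 0.1450, 0.1756, 0.1812, 0.2263], E[r] = 0.3322, γ^t·E[r] = 0.170074, running G = 1.009333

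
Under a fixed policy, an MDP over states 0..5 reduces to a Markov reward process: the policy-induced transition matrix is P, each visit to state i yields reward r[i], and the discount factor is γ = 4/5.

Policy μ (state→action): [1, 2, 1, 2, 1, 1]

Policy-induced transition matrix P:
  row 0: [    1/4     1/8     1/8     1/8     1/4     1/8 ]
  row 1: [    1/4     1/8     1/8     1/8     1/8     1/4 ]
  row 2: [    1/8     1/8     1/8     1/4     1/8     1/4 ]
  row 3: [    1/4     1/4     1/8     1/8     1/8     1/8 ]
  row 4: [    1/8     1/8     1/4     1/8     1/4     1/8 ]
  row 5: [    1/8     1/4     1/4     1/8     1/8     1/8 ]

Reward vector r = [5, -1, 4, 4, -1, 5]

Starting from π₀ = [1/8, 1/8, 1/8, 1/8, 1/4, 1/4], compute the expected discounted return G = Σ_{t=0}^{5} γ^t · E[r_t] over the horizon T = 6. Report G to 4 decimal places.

t=0: π = [0.1250, 0.1250, 0.1250, 0.1250, 0.2500, 0.2500], E[r] = 2.5000, γ^t·E[r] = 2.500000, running G = 2.500000
t=1: π = [0.1719, 0.1719, 0.1875, 0.1406, 0.1719, 0.1563], E[r] = 2.6094, γ^t·E[r] = 2.087500, running G = 4.587500
t=2: π = [0.1855, 0.1621, 0.1660, 0.1484, 0.1680, 0.1699], E[r] = 2.7051, γ^t·E[r] = 1.731250, running G = 6.318750
t=3: π = [0.1870, 0.1648, 0.1672, 0.1458, 0.1692, 0.1660], E[r] = 2.6831, γ^t·E[r] = 1.373750, running G = 7.692500
t=4: π = [0.1872, 0.1640, 0.1669, 0.1459, 0.1695, 0.1665], E[r] = 2.6862, γ^t·E[r] = 1.100275, running G = 8.792775
t=5: π = [0.1871, 0.1641, 0.1670, 0.1459, 0.1696, 0.1664], E[r] = 2.6853, γ^t·E[r] = 0.879915, running G = 9.672690

G = 9.6727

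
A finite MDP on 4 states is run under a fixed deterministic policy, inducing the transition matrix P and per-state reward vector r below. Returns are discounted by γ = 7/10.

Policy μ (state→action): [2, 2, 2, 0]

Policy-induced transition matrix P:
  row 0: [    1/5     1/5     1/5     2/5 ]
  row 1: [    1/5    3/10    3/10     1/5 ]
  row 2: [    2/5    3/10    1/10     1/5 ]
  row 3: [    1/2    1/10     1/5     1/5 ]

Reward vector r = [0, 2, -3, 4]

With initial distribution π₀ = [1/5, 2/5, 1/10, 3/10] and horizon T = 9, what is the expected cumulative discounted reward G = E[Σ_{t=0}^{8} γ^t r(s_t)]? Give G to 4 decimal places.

t=0: π = [0.2000, 0.4000, 0.1000, 0.3000], E[r] = 1.7000, γ^t·E[r] = 1.700000, running G = 1.700000
t=1: π = [0.3100, 0.2200, 0.2300, 0.2400], E[r] = 0.7100, γ^t·E[r] = 0.497000, running G = 2.197000
t=2: π = [0.3180, 0.2210, 0.1990, 0.2620], E[r] = 0.8930, γ^t·E[r] = 0.437570, running G = 2.634570
t=3: π = [0.3184, 0.2158, 0.2022, 0.2636], E[r] = 0.8794, γ^t·E[r] = 0.301634, running G = 2.936204
t=4: π = [0.3195, 0.2154, 0.2014, 0.2637], E[r] = 0.8815, γ^t·E[r] = 0.211653, running G = 3.147857
t=5: π = [0.3194, 0.2153, 0.2014, 0.2639], E[r] = 0.8820, γ^t·E[r] = 0.148240, running G = 3.296098
t=6: π = [0.3195, 0.2153, 0.2014, 0.2639], E[r] = 0.8819, γ^t·E[r] = 0.103754, running G = 3.399851
t=7: π = [0.3194, 0.2153, 0.2014, 0.2639], E[r] = 0.8820, γ^t·E[r] = 0.072633, running G = 3.472484
t=8: π = [0.3194, 0.2153, 0.2014, 0.2639], E[r] = 0.8819, γ^t·E[r] = 0.050842, running G = 3.523326

G = 3.5233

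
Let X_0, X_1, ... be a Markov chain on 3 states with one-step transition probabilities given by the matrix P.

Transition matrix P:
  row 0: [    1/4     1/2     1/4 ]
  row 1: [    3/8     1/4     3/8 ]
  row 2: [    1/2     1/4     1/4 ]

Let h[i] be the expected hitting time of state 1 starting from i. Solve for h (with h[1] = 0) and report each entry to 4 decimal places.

First-step conditioning: h[1] = 0; for i ≠ 1, h[i] = 1 + Σ_k P[i][k]·h[k].
  h[0] = 1 + 1/4·h[0] + 1/4·h[2]
  h[2] = 1 + 1/2·h[0] + 1/4·h[2]
Solving the 2×2 linear system over states ≠ 1 gives exactly h = [16/7, 0, 20/7] (h[1] = 0 is the target).

h = [2.2857, 0.0000, 2.8571]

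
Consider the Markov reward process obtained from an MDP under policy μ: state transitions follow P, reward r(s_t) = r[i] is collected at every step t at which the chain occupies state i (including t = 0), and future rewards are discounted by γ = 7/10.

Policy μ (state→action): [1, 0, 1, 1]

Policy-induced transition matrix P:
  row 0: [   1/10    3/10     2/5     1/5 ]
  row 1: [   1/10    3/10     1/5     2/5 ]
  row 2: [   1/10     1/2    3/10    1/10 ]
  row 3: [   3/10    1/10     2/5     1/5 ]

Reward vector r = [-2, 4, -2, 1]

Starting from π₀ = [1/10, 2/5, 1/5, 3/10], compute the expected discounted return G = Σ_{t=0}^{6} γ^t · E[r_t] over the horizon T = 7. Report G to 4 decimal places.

t=0: π = [0.1000, 0.4000, 0.2000, 0.3000], E[r] = 1.3000, γ^t·E[r] = 1.300000, running G = 1.300000
t=1: π = [0.1600, 0.2800, 0.3000, 0.2600], E[r] = 0.4600, γ^t·E[r] = 0.322000, running G = 1.622000
t=2: π = [0.1520, 0.3080, 0.3140, 0.2260], E[r] = 0.5260, γ^t·E[r] = 0.257740, running G = 1.879740
t=3: π = [0.1452, 0.3176, 0.3070, 0.2302], E[r] = 0.5962, γ^t·E[r] = 0.204497, running G = 2.084237
t=4: π = [0.1460, 0.3154, 0.3058, 0.2328], E[r] = 0.5906, γ^t·E[r] = 0.141808, running G = 2.226044
t=5: π = [0.1466, 0.3146, 0.3064, 0.2325], E[r] = 0.5850, γ^t·E[r] = 0.098327, running G = 2.324371
t=6: π = [0.1465, 0.3148, 0.3064, 0.2323], E[r] = 0.5855, γ^t·E[r] = 0.068881, running G = 2.393252

G = 2.3933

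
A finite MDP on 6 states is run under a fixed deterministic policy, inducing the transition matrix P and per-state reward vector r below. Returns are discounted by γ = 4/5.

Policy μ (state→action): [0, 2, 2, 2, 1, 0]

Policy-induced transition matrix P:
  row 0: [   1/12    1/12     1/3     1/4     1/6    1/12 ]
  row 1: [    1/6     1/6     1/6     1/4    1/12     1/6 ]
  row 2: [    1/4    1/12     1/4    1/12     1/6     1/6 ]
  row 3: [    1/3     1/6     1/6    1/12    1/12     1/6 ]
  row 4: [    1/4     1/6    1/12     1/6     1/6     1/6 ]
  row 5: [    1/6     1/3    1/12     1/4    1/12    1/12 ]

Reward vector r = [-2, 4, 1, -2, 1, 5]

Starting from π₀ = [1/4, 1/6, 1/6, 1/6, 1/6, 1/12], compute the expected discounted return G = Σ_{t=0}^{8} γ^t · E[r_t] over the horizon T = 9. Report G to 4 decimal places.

G = 3.4647

t=0: π = [0.2500, 0.1667, 0.1667, 0.1667, 0.1667, 0.0833], E[r] = 0.5833, γ^t·E[r] = 0.583333, running G = 0.583333
t=1: π = [0.2014, 0.1458, 0.2014, 0.1806, 0.1319, 0.1389], E[r] = 0.8472, γ^t·E[r] = 0.677778, running G = 1.261111
t=2: π = [0.2078, 0.1563, 0.1944, 0.1753, 0.1279, 0.1383], E[r] = 0.8727, γ^t·E[r] = 0.558519, running G = 1.819630
t=3: π = [0.2054, 0.1562, 0.1953, 0.1777, 0.1275, 0.1378], E[r] = 0.8705, γ^t·E[r] = 0.445679, running G = 2.265309
t=4: π = [0.2061, 0.1562, 0.1951, 0.1772, 0.1274, 0.1381], E[r] = 0.8712, γ^t·E[r] = 0.356826, running G = 2.622135
t=5: π = [0.2059, 0.1562, 0.1951, 0.1773, 0.1274, 0.1380], E[r] = 0.8710, γ^t·E[r] = 0.285405, running G = 2.907540
t=6: π = [0.2059, 0.1562, 0.1951, 0.1773, 0.1274, 0.1380], E[r] = 0.8710, γ^t·E[r] = 0.228336, running G = 3.135876
t=7: π = [0.2059, 0.1562, 0.1951, 0.1773, 0.1274, 0.1380], E[r] = 0.8710, γ^t·E[r] = 0.182666, running G = 3.318543
t=8: π = [0.2059, 0.1562, 0.1951, 0.1773, 0.1274, 0.1380], E[r] = 0.8710, γ^t·E[r] = 0.146134, running G = 3.464676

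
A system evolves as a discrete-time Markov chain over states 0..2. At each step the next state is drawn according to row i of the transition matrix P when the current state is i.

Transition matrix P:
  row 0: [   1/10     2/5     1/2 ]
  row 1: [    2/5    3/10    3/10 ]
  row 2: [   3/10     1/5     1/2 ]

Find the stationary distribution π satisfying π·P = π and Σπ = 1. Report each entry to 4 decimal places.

Balance equations π_j = Σ_i π_i·P[i][j]:
  π_0 = 1/10·π_0 + 2/5·π_1 + 3/10·π_2
  π_1 = 2/5·π_0 + 3/10·π_1 + 1/5·π_2
  normalize: π_0 + π_1 + π_2 = 1
Solving the linear system gives exactly π = [29/106, 15/53, 47/106].

π = [0.2736, 0.2830, 0.4434]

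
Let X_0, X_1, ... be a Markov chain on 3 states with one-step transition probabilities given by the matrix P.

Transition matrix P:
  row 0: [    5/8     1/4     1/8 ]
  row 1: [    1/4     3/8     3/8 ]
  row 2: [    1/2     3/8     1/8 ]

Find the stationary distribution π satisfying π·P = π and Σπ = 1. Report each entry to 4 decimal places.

π = [0.4815, 0.3148, 0.2037]

Balance equations π_j = Σ_i π_i·P[i][j]:
  π_0 = 5/8·π_0 + 1/4·π_1 + 1/2·π_2
  π_1 = 1/4·π_0 + 3/8·π_1 + 3/8·π_2
  normalize: π_0 + π_1 + π_2 = 1
Solving the linear system gives exactly π = [13/27, 17/54, 11/54].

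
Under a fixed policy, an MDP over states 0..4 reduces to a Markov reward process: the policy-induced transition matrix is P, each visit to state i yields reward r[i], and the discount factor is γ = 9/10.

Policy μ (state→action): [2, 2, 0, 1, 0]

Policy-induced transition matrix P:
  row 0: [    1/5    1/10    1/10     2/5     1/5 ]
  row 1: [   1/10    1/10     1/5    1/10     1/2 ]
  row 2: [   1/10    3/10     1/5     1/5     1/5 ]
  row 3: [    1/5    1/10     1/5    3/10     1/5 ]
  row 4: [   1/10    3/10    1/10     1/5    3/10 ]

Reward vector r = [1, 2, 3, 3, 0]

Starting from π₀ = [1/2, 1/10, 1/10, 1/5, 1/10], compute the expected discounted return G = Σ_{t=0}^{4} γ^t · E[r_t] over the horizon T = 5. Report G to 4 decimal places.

t=0: π = [0.5000, 0.1000, 0.1000, 0.2000, 0.1000], E[r] = 1.6000, γ^t·E[r] = 1.600000, running G = 1.600000
t=1: π = [0.1700, 0.1400, 0.1400, 0.3100, 0.2400], E[r] = 1.8000, γ^t·E[r] = 1.620000, running G = 3.220000
t=2: π = [0.1480, 0.1760, 0.1590, 0.2510, 0.2660], E[r] = 1.7300, γ^t·E[r] = 1.401300, running G = 4.621300
t=3: π = [0.1399, 0.1850, 0.1586, 0.2371, 0.2794], E[r] = 1.6970, γ^t·E[r] = 1.237113, running G = 5.858413
t=4: π = [0.1377, 0.1876, 0.1581, 0.2332, 0.2834], E[r] = 1.6867, γ^t·E[r] = 1.106631, running G = 6.965044

G = 6.9650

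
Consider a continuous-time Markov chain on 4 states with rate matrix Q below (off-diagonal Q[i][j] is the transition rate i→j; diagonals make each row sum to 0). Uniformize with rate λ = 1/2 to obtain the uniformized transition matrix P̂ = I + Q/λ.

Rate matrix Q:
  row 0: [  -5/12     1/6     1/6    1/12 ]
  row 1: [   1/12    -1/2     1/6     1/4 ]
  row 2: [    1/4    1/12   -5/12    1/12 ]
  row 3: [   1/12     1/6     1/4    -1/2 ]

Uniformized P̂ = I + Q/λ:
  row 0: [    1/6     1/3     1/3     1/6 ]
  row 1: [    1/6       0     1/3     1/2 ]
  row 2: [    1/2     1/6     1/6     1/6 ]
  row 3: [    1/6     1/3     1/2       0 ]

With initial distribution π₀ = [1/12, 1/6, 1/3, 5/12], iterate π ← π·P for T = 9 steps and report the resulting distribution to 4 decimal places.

t=0: π = [0.0833, 0.1667, 0.3333, 0.4167]
t=1: π = [0.2778, 0.2222, 0.3472, 0.1528]
t=2: π = [0.2824, 0.2014, 0.3009, 0.2153]
t=3: π = [0.2670, 0.2160, 0.3191, 0.1979]
t=4: π = [0.2730, 0.2081, 0.3131, 0.2057]
t=5: π = [0.2710, 0.2118, 0.3154, 0.2018]
t=6: π = [0.2718, 0.2102, 0.3144, 0.2036]
t=7: π = [0.2715, 0.2109, 0.3149, 0.2028]
t=8: π = [0.2716, 0.2106, 0.3147, 0.2032]
t=9: π = [0.2716, 0.2107, 0.3148, 0.2030]

π = [0.2716, 0.2107, 0.3148, 0.2030]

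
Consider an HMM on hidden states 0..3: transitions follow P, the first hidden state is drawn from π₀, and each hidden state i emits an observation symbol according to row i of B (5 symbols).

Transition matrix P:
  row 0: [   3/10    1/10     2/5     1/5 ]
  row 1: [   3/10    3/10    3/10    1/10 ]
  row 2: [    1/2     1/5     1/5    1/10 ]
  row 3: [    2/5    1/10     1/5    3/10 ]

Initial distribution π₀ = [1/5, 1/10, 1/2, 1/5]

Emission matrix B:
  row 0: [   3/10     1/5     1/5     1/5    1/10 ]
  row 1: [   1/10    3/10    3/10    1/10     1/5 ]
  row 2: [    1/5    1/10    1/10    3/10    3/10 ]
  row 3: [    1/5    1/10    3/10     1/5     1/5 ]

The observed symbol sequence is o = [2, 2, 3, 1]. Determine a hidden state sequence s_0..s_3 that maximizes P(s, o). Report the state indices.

path = [2, 0, 2, 0]

t=0: δ = [4.000e-02, 3.000e-02, 5.000e-02, 6.000e-02]  (obs o_0=2)
t=1: δ = [5.000e-03, 3.000e-03, 1.600e-03, 5.400e-03]  ψ = [2, 2, 0, 3]  (obs o_1=2)
t=2: δ = [4.320e-04, 9.000e-05, 6.000e-04, 3.240e-04]  ψ = [3, 1, 0, 3]  (obs o_2=3)
t=3: δ = [6.000e-05, 3.600e-05, 1.728e-05, 9.720e-06]  ψ = [2, 2, 0, 3]  (obs o_3=1)
backtrack: best end state = 0; path = [2, 0, 2, 0]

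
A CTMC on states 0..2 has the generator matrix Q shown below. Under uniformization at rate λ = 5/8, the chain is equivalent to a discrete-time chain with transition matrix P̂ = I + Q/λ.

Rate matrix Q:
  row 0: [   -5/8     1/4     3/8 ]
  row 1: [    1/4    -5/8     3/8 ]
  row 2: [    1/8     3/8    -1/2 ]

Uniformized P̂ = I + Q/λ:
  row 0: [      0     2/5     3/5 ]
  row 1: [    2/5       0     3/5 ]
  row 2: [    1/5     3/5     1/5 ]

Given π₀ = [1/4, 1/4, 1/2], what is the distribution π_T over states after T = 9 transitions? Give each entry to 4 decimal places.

t=0: π = [0.2500, 0.2500, 0.5000]
t=1: π = [0.2000, 0.4000, 0.4000]
t=2: π = [0.2400, 0.3200, 0.4400]
t=3: π = [0.2160, 0.3600, 0.4240]
t=4: π = [0.2288, 0.3408, 0.4304]
t=5: π = [0.2224, 0.3498, 0.4278]
t=6: π = [0.2255, 0.3457, 0.4289]
t=7: π = [0.2240, 0.3475, 0.4285]
t=8: π = [0.2247, 0.3467, 0.4286]
t=9: π = [0.2244, 0.3470, 0.4286]

π = [0.2244, 0.3470, 0.4286]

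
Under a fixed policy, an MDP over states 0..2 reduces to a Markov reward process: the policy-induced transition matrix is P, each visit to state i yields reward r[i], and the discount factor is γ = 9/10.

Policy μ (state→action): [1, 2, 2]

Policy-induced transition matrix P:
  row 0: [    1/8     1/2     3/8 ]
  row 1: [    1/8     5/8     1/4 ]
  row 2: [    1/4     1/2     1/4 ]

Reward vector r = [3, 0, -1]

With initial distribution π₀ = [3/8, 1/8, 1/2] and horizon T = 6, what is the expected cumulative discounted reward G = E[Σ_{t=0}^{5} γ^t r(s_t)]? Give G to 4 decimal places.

G = 1.4449

t=0: π = [0.3750, 0.1250, 0.5000], E[r] = 0.6250, γ^t·E[r] = 0.625000, running G = 0.625000
t=1: π = [0.1875, 0.5156, 0.2969], E[r] = 0.2656, γ^t·E[r] = 0.239063, running G = 0.864063
t=2: π = [0.1621, 0.5645, 0.2734], E[r] = 0.2129, γ^t·E[r] = 0.172441, running G = 1.036504
t=3: π = [0.1592, 0.5706, 0.2703], E[r] = 0.2073, γ^t·E[r] = 0.151104, running G = 1.187608
t=4: π = [0.1588, 0.5713, 0.2699], E[r] = 0.2065, γ^t·E[r] = 0.135453, running G = 1.323060
t=5: π = [0.1587, 0.5714, 0.2698], E[r] = 0.2064, γ^t·E[r] = 0.121856, running G = 1.444916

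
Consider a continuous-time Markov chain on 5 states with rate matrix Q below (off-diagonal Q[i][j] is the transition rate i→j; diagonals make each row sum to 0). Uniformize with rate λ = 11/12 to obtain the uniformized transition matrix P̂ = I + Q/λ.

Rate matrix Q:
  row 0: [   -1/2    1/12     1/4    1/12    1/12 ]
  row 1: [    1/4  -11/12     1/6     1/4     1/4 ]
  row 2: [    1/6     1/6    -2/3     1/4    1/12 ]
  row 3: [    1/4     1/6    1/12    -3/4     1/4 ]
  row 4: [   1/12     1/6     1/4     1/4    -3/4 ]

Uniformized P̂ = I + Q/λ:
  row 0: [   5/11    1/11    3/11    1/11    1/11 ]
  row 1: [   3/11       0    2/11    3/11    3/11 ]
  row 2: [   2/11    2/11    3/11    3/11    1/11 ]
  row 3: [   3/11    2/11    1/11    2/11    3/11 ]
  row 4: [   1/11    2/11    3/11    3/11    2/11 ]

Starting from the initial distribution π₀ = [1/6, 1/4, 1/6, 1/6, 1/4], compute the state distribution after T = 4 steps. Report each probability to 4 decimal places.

π = [0.2707, 0.1332, 0.2232, 0.2050, 0.1679]

t=0: π = [0.1667, 0.2500, 0.1667, 0.1667, 0.2500]
t=1: π = [0.2424, 0.1212, 0.2197, 0.2273, 0.1894]
t=2: π = [0.2624, 0.1377, 0.2204, 0.2080, 0.1715]
t=3: π = [0.2692, 0.1329, 0.2224, 0.2061, 0.1694]
t=4: π = [0.2707, 0.1332, 0.2232, 0.2050, 0.1679]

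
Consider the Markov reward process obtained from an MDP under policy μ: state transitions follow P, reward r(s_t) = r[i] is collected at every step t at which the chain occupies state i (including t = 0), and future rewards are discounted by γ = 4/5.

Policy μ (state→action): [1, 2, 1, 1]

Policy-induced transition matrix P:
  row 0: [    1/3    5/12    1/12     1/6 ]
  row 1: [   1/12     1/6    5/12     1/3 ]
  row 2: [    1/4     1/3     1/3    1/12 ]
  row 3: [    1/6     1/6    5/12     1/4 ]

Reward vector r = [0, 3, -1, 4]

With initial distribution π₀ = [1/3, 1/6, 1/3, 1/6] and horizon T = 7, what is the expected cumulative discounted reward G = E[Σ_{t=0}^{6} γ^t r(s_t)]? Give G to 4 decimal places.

t=0: π = [0.3333, 0.1667, 0.3333, 0.1667], E[r] = 0.8333, γ^t·E[r] = 0.833333, running G = 0.833333
t=1: π = [0.2361, 0.3056, 0.2778, 0.1806], E[r] = 1.3611, γ^t·E[r] = 1.088889, running G = 1.922222
t=2: π = [0.2037, 0.2720, 0.3148, 0.2095], E[r] = 1.3391, γ^t·E[r] = 0.857037, running G = 2.779259
t=3: π = [0.2042, 0.2701, 0.3225, 0.2032], E[r] = 1.3005, γ^t·E[r] = 0.665877, running G = 3.445136
t=4: π = [0.2051, 0.2715, 0.3217, 0.2017], E[r] = 1.2996, γ^t·E[r] = 0.532323, running G = 3.977458
t=5: π = [0.2050, 0.2716, 0.3215, 0.2019], E[r] = 1.3008, γ^t·E[r] = 0.426251, running G = 4.403709
t=6: π = [0.2050, 0.2715, 0.3215, 0.2020], E[r] = 1.3008, γ^t·E[r] = 0.341006, running G = 4.744716

G = 4.7447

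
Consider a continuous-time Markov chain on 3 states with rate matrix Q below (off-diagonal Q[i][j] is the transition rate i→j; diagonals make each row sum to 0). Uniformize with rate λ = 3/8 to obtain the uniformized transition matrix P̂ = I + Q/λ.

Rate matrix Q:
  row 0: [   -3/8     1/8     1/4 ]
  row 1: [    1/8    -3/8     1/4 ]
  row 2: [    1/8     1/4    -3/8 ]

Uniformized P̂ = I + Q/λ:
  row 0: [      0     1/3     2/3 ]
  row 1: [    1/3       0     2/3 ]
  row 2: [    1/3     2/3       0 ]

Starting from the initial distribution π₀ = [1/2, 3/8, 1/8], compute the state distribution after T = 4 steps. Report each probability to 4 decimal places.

t=0: π = [0.5000, 0.3750, 0.1250]
t=1: π = [0.1667, 0.2500, 0.5833]
t=2: π = [0.2778, 0.4444, 0.2778]
t=3: π = [0.2407, 0.2778, 0.4815]
t=4: π = [0.2531, 0.4012, 0.3457]

π = [0.2531, 0.4012, 0.3457]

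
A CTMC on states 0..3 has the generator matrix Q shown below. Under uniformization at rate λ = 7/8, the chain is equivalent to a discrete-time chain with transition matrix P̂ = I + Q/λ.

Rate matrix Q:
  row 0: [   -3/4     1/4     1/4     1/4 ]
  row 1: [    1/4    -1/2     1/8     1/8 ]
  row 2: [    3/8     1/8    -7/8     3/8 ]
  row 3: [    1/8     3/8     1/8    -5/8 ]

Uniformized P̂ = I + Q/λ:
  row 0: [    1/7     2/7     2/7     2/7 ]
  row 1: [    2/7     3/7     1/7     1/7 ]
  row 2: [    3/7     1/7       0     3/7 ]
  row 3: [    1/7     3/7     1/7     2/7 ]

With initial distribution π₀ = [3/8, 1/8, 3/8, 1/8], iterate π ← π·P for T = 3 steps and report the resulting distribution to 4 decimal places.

t=0: π = [0.3750, 0.1250, 0.3750, 0.1250]
t=1: π = [0.2679, 0.2679, 0.1429, 0.3214]
t=2: π = [0.2219, 0.3495, 0.1607, 0.2679]
t=3: π = [0.2387, 0.3509, 0.1516, 0.2587]

π = [0.2387, 0.3509, 0.1516, 0.2587]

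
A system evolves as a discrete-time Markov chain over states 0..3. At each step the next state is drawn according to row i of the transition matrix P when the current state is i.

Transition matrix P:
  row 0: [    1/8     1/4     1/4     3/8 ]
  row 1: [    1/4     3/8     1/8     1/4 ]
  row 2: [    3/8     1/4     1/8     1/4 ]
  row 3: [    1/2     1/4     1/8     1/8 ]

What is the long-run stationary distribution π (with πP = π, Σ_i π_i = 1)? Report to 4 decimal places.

π = [0.2970, 0.2857, 0.1621, 0.2552]

Balance equations π_j = Σ_i π_i·P[i][j]:
  π_0 = 1/8·π_0 + 1/4·π_1 + 3/8·π_2 + 1/2·π_3
  π_1 = 1/4·π_0 + 3/8·π_1 + 1/4·π_2 + 1/4·π_3
  π_2 = 1/4·π_0 + 1/8·π_1 + 1/8·π_2 + 1/8·π_3
  normalize: π_0 + π_1 + π_2 + π_3 = 1
Solving the linear system gives exactly π = [185/623, 2/7, 101/623, 159/623].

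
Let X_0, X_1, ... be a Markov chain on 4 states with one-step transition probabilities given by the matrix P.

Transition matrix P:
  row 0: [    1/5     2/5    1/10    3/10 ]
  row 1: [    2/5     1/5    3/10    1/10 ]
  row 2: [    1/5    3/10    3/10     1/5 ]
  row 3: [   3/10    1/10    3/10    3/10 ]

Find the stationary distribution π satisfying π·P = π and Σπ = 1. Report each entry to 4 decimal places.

Balance equations π_j = Σ_i π_i·P[i][j]:
  π_0 = 1/5·π_0 + 2/5·π_1 + 1/5·π_2 + 3/10·π_3
  π_1 = 2/5·π_0 + 1/5·π_1 + 3/10·π_2 + 1/10·π_3
  π_2 = 1/10·π_0 + 3/10·π_1 + 3/10·π_2 + 3/10·π_3
  normalize: π_0 + π_1 + π_2 + π_3 = 1
Solving the linear system gives exactly π = [259/946, 243/946, 116/473, 106/473].

π = [0.2738, 0.2569, 0.2452, 0.2241]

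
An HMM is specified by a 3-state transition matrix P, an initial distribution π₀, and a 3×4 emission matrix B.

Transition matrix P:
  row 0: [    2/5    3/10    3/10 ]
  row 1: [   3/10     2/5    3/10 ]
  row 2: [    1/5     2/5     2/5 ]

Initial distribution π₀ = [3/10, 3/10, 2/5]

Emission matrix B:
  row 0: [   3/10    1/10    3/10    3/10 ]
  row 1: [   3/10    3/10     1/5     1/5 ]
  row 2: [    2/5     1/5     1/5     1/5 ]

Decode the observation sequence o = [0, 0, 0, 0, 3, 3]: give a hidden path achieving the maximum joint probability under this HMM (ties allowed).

t=0: δ = [9.000e-02, 9.000e-02, 1.600e-01]  (obs o_0=0)
t=1: δ = [1.080e-02, 1.920e-02, 2.560e-02]  ψ = [0, 2, 2]  (obs o_1=0)
t=2: δ = [1.728e-03, 3.072e-03, 4.096e-03]  ψ = [1, 2, 2]  (obs o_2=0)
t=3: δ = [2.765e-04, 4.915e-04, 6.554e-04]  ψ = [1, 2, 2]  (obs o_3=0)
t=4: δ = [4.424e-05, 5.243e-05, 5.243e-05]  ψ = [1, 2, 2]  (obs o_4=3)
t=5: δ = [5.308e-06, 4.194e-06, 4.194e-06]  ψ = [0, 1, 2]  (obs o_5=3)
backtrack: best end state = 0; path = [2, 2, 2, 1, 0, 0]

path = [2, 2, 2, 1, 0, 0]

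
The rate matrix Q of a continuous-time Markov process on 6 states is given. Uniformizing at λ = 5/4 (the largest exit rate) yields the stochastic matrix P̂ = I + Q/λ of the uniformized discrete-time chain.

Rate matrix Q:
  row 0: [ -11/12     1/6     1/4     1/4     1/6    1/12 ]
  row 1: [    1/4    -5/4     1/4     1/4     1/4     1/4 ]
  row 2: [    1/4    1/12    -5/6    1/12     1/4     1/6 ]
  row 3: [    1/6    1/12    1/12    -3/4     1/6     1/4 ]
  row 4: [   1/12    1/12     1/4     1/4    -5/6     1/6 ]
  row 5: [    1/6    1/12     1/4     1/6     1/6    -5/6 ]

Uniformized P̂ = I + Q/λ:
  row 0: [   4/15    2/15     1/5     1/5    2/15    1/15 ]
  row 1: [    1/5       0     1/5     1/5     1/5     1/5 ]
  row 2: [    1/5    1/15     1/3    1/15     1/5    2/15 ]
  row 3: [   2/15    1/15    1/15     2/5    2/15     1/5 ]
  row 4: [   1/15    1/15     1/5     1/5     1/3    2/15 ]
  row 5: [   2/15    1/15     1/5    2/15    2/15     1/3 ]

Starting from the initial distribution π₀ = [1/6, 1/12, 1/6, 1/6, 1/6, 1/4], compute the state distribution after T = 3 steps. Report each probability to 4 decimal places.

t=0: π = [0.1667, 0.0833, 0.1667, 0.1667, 0.1667, 0.2500]
t=1: π = [0.1611, 0.0722, 0.2000, 0.1944, 0.1833, 0.1889]
t=2: π = [0.1607, 0.0726, 0.2007, 0.1996, 0.1881, 0.1781]
t=3: π = [0.1604, 0.0725, 0.2001, 0.2013, 0.1892, 0.1764]

π = [0.1604, 0.0725, 0.2001, 0.2013, 0.1892, 0.1764]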